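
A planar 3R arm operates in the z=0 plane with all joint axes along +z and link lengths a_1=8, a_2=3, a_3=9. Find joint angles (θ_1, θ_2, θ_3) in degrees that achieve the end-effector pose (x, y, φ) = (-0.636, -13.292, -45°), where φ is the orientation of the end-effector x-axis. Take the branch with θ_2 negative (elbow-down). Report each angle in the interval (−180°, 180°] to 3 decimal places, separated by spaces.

wrist centre = target − a_3·(cos φ, sin φ) = (-7.0000, -6.9280)
cos θ_2 = (96.9972−8²−3²)/(2·8·3) = 0.4999; θ_2 = -60.0039° (elbow-down)
β = atan2(-6.9280,-7.0000) = -135.2959°; ψ = atan2(-2.5982,9.4998) = -15.2962°
θ_1 = β − ψ = -119.9997°
θ_3 = φ − θ_1 − θ_2 = 135.0036° (wrapped to (-180°,180°])

-120.000 -60.004 135.004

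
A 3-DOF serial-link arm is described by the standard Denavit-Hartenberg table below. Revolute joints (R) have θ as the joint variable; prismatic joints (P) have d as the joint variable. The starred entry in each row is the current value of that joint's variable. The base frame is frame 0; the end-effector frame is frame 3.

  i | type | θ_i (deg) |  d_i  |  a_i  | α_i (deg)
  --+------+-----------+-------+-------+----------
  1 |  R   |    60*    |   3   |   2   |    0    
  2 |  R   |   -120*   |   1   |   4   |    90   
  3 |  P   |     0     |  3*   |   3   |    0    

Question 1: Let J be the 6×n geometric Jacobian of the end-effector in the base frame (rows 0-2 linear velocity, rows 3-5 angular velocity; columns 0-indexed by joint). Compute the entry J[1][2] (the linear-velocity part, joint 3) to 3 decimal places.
prismatic axis z_2 = (-0.8660,-0.5000,0.0000)
J_v[:, 2] = z_2; J_ω[:, 2] = (0,0,0)
entry J[1][2] = -0.5000

-0.500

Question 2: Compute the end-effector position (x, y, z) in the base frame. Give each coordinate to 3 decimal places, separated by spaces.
after link 1: o_1 = (1.0000, 1.7321, 3.0000)
after link 2: o_2 = (3.0000, -1.7321, 4.0000)
after link 3: o_3 = (1.9019, -5.8301, 4.0000)

1.902 -5.830 4.000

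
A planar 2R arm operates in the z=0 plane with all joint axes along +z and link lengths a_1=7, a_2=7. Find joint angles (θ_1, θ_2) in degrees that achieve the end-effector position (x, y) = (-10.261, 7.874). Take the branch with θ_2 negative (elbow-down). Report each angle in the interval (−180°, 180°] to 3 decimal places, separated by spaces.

165.002 -45.007

cos θ_2 = (167.2880−7²−7²)/(2·7·7) = 0.7070; θ_2 = -45.0070° (elbow-down)
β = atan2(7.8740,-10.2610) = 142.4984°; ψ = atan2(-4.9504,11.9491) = -22.5035°
θ_1 = β − ψ = 165.0019°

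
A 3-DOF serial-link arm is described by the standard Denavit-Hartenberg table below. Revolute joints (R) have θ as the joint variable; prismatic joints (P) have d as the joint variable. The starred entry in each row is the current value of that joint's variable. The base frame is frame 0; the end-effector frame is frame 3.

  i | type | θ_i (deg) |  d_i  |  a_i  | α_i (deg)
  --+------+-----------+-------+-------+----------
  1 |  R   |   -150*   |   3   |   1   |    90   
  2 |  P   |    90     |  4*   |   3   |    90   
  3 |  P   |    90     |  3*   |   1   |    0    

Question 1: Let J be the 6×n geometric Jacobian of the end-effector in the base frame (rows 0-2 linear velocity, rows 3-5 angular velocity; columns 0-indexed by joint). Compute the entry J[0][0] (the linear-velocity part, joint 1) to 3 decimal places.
-2.330

axis z_0 = ẑ; lever o_n−o_0 = (-5.9641,2.3301,6.0000)
cross product → J_v[:, 0] = (-2.3301,-5.9641,0.0000)
J_ω[:, 0] = z_0
entry J[0][0] = -2.3301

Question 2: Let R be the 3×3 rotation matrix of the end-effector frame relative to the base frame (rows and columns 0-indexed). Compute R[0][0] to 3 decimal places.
End-effector x-axis (col 0 of R) = (-0.5000,0.8660,0.0000)
R[0][0] = -0.5000

-0.500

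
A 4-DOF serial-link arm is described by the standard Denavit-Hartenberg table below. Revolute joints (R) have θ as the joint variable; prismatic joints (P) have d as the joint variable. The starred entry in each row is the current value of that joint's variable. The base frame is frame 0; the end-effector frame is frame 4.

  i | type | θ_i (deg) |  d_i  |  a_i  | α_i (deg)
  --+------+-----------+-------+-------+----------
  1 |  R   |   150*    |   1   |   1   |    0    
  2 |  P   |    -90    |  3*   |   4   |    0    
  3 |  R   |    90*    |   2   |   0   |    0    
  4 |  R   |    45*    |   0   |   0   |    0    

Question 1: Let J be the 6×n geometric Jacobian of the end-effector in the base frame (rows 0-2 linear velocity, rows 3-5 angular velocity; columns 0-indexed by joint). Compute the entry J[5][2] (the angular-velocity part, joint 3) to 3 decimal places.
1.000

axis z_2 = (0.0000,0.0000,1.0000); lever o_n−o_2 = (0.0000,0.0000,2.0000)
cross product → J_v[:, 2] = (0.0000,0.0000,0.0000)
J_ω[:, 2] = z_2
entry J[5][2] = 1.0000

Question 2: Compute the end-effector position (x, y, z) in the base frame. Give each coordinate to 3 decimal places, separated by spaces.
after link 1: o_1 = (-0.8660, 0.5000, 1.0000)
after link 2: o_2 = (1.1340, 3.9641, 4.0000)
after link 3: o_3 = (1.1340, 3.9641, 6.0000)
after link 4: o_4 = (1.1340, 3.9641, 6.0000)

1.134 3.964 6.000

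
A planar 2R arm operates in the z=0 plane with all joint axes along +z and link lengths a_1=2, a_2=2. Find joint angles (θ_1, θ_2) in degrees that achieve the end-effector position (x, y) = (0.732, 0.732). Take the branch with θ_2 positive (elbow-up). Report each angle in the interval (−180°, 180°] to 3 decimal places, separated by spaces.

cos θ_2 = (1.0716−2²−2²)/(2·2·2) = -0.8660; θ_2 = 150.0021° (elbow-up)
β = atan2(0.7320,0.7320) = 45.0000°; ψ = atan2(0.9999,0.2679) = 75.0011°
θ_1 = β − ψ = -30.0011°

-30.001 150.002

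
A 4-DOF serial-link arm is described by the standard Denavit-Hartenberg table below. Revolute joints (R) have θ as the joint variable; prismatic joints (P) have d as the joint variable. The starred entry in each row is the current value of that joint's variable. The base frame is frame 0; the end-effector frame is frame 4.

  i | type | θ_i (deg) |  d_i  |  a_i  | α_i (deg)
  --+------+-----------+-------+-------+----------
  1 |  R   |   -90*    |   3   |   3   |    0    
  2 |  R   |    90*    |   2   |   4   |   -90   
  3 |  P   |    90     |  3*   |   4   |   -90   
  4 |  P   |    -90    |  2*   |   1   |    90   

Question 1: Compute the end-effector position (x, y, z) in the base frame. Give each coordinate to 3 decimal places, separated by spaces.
after link 1: o_1 = (0.0000, -3.0000, 3.0000)
after link 2: o_2 = (4.0000, -3.0000, 5.0000)
after link 3: o_3 = (4.0000, 0.0000, 1.0000)
after link 4: o_4 = (2.0000, 1.0000, 1.0000)

2.000 1.000 1.000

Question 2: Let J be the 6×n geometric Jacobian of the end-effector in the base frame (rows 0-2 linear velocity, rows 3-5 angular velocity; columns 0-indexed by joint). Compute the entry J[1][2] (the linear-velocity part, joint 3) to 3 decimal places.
1.000

prismatic axis z_2 = (0.0000,1.0000,0.0000)
J_v[:, 2] = z_2; J_ω[:, 2] = (0,0,0)
entry J[1][2] = 1.0000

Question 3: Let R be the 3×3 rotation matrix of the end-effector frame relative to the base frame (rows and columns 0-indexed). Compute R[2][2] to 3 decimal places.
1.000

End-effector z-axis (col 2 of R) = (-0.0000,0.0000,1.0000)
R[2][2] = 1.0000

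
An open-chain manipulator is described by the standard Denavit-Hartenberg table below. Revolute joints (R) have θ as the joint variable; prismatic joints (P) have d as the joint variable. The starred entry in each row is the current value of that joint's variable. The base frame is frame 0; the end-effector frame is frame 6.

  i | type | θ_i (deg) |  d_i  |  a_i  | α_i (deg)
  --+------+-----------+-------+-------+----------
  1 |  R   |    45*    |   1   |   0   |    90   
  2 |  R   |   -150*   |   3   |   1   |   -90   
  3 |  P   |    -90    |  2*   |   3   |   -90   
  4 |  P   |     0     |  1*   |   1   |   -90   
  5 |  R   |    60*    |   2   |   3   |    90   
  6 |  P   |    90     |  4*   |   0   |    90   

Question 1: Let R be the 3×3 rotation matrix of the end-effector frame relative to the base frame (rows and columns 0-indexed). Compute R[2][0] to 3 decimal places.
0.866

End-effector x-axis (col 0 of R) = (-0.3536,-0.3536,0.8660)
R[2][0] = 0.8660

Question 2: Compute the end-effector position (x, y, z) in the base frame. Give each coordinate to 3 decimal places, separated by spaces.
after link 1: o_1 = (0.0000, 0.0000, 1.0000)
after link 2: o_2 = (1.5089, -2.7337, 0.5000)
after link 3: o_3 = (4.3374, -4.1479, -1.2321)
after link 4: o_4 = (4.4321, -5.4674, -1.7321)
after link 5: o_5 = (6.3767, -5.6442, 1.2990)
after link 6: o_6 = (7.6014, -9.3184, 0.2990)

7.601 -9.318 0.299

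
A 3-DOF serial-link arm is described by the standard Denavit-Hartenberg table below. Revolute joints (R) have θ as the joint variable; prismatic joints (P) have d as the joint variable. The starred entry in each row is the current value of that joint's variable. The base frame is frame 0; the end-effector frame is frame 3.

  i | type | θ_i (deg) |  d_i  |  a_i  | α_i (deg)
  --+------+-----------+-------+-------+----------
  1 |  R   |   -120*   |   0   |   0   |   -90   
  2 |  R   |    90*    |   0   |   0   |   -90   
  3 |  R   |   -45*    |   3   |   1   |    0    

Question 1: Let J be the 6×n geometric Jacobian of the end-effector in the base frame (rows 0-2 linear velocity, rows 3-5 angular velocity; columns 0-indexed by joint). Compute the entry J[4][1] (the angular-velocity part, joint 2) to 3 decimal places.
axis z_1 = (0.8660,-0.5000,0.0000); lever o_n−o_1 = (2.1124,2.2445,-0.7071)
cross product → J_v[:, 1] = (0.3536,0.6124,3.0000)
J_ω[:, 1] = z_1
entry J[4][1] = -0.5000

-0.500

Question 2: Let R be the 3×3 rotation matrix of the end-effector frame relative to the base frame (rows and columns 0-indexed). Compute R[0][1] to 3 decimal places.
End-effector y-axis (col 1 of R) = (-0.6124,0.3536,-0.7071)
R[0][1] = -0.6124

-0.612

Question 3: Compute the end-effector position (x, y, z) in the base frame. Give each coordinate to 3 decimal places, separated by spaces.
2.112 2.245 -0.707

after link 1: o_1 = (0.0000, 0.0000, 0.0000)
after link 2: o_2 = (0.0000, 0.0000, 0.0000)
after link 3: o_3 = (2.1124, 2.2445, -0.7071)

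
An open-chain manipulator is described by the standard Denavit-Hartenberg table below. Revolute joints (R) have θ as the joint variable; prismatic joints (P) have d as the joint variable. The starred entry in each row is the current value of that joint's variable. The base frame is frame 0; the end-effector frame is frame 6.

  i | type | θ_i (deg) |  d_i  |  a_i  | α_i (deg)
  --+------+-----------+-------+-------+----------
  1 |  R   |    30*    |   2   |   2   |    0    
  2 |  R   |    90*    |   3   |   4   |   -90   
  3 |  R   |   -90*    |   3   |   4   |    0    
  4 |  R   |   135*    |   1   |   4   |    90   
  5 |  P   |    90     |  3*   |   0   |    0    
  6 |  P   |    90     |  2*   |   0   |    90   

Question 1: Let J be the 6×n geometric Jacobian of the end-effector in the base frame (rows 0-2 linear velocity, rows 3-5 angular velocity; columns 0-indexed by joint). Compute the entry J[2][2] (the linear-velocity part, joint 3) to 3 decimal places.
-6.364

axis z_2 = (-0.8660,-0.5000,0.0000); lever o_n−o_2 = (-6.6461,3.5114,4.7071)
cross product → J_v[:, 2] = (-2.3536,4.0765,-6.3640)
J_ω[:, 2] = z_2
entry J[2][2] = -6.3640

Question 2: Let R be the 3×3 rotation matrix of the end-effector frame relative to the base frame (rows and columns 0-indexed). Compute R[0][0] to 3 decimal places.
End-effector x-axis (col 0 of R) = (0.3536,-0.6124,0.7071)
R[0][0] = 0.3536

0.354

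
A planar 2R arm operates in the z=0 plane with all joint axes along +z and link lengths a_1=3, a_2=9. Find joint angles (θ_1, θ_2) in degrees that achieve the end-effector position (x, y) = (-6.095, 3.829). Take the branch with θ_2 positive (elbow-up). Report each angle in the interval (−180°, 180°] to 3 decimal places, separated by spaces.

29.991 135.009

cos θ_2 = (51.8103−3²−9²)/(2·3·9) = -0.7072; θ_2 = 135.0090° (elbow-up)
β = atan2(3.8290,-6.0950) = 147.8621°; ψ = atan2(6.3630,-3.3650) = 117.8714°
θ_1 = β − ψ = 29.9907°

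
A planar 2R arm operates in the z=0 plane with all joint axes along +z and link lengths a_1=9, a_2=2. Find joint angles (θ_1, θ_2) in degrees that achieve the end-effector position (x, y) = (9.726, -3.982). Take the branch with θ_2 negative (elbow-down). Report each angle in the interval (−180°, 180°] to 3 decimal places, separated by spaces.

cos θ_2 = (110.4514−9²−2²)/(2·9·2) = 0.7070; θ_2 = -45.0100° (elbow-down)
β = atan2(-3.9820,9.7260) = -22.2651°; ψ = atan2(-1.4145,10.4140) = -7.7348°
θ_1 = β − ψ = -14.5303°

-14.530 -45.010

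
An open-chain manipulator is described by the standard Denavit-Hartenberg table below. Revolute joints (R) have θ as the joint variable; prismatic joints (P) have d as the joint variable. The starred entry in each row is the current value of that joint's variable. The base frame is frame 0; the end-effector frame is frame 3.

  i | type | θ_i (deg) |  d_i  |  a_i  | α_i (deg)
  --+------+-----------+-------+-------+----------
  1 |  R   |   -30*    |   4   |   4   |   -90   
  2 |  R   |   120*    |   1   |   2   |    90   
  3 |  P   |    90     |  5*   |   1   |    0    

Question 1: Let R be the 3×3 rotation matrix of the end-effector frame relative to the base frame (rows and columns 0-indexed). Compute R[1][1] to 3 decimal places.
-0.250

End-effector y-axis (col 1 of R) = (0.4330,-0.2500,0.8660)
R[1][1] = -0.2500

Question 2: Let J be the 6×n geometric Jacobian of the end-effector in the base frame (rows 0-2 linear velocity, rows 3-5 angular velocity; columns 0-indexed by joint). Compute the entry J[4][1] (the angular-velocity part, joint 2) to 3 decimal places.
axis z_1 = (0.5000,0.8660,0.0000); lever o_n−o_1 = (3.8840,0.0670,-4.2321)
cross product → J_v[:, 1] = (-3.6651,2.1160,-3.3301)
J_ω[:, 1] = z_1
entry J[4][1] = 0.8660

0.866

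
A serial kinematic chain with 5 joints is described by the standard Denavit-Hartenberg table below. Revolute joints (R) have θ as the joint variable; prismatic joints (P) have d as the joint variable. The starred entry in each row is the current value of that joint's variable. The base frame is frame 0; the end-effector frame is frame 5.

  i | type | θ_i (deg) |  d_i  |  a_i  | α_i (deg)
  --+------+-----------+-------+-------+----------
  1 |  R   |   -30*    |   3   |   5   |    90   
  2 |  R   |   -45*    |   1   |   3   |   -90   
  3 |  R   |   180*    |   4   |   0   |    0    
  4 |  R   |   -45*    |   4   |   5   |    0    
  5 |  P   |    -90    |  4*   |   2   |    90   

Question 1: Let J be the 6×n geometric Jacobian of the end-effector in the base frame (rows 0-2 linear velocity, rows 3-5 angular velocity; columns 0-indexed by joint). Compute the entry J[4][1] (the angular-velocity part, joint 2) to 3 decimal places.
axis z_1 = (-0.5000,-0.8660,0.0000); lever o_n−o_1 = (9.8614,-1.1327,7.8640)
cross product → J_v[:, 1] = (-6.8104,3.9320,9.1066)
J_ω[:, 1] = z_1
entry J[4][1] = -0.8660

-0.866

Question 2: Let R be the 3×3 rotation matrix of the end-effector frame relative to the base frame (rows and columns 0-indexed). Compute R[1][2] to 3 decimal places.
-0.862

End-effector z-axis (col 2 of R) = (0.0795,-0.8624,-0.5000)
R[1][2] = -0.8624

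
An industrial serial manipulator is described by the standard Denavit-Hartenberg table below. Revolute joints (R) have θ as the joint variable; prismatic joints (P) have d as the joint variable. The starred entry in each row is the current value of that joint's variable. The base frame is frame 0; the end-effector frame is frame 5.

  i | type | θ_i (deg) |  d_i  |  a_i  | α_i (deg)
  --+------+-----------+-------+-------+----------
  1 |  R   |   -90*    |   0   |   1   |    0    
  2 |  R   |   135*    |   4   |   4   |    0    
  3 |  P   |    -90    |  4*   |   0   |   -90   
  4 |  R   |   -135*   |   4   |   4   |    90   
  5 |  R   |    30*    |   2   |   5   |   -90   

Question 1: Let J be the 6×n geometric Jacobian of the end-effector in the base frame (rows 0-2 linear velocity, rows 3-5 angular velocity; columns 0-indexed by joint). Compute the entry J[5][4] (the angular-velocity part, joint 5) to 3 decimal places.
-0.707

axis z_4 = (-0.5000,0.5000,-0.7071); lever o_n−o_4 = (-1.3973,4.9328,1.6476)
cross product → J_v[:, 4] = (4.3119,1.8119,-1.7678)
J_ω[:, 4] = z_4
entry J[5][4] = -0.7071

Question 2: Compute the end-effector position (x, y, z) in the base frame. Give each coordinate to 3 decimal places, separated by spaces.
2.260 11.590 12.476

after link 1: o_1 = (0.0000, -1.0000, 0.0000)
after link 2: o_2 = (2.8284, 1.8284, 4.0000)
after link 3: o_3 = (2.8284, 1.8284, 8.0000)
after link 4: o_4 = (3.6569, 6.6569, 10.8284)
after link 5: o_5 = (2.2596, 11.5897, 12.4761)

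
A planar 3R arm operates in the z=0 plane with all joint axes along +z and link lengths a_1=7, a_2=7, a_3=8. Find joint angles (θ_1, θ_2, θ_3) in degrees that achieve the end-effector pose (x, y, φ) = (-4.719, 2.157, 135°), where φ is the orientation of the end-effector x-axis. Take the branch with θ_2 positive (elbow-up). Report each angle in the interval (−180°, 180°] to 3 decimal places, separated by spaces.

-149.999 150.001 134.998

wrist centre = target − a_3·(cos φ, sin φ) = (0.9379, -3.4999)
cos θ_2 = (13.1286−7²−7²)/(2·7·7) = -0.8660; θ_2 = 150.0011° (elbow-up)
β = atan2(-3.4999,0.9379) = -74.9989°; ψ = atan2(3.4999,0.9378) = 75.0006°
θ_1 = β − ψ = -149.9995°
θ_3 = φ − θ_1 − θ_2 = 134.9984° (wrapped to (-180°,180°])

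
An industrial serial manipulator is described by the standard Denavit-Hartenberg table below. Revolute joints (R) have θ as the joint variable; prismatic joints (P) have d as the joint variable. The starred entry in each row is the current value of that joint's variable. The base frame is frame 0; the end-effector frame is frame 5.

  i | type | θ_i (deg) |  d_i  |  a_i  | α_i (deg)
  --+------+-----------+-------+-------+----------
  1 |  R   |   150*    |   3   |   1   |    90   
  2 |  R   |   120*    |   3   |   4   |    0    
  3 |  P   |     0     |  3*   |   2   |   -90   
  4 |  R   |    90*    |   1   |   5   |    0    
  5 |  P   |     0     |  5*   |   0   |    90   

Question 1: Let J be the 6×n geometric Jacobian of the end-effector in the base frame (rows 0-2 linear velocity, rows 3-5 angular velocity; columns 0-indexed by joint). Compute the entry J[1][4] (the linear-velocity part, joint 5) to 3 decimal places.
-0.433

prismatic axis z_4 = (0.7500,-0.4330,-0.5000)
J_v[:, 4] = z_4; J_ω[:, 4] = (0,0,0)
entry J[1][4] = -0.4330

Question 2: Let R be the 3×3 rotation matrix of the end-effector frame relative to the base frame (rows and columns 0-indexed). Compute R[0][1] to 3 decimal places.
End-effector y-axis (col 1 of R) = (0.7500,-0.4330,-0.5000)
R[0][1] = 0.7500

0.750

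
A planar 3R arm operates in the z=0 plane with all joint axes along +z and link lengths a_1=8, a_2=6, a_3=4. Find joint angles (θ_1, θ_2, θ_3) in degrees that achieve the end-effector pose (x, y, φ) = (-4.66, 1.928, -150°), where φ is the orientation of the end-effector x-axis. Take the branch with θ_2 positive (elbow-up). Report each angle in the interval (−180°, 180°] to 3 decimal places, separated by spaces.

59.998 150.003 -0.001

wrist centre = target − a_3·(cos φ, sin φ) = (-1.1959, 3.9280)
cos θ_2 = (16.8594−8²−6²)/(2·8·6) = -0.8660; θ_2 = 150.0026° (elbow-up)
β = atan2(3.9280,-1.1959) = 106.9331°; ψ = atan2(2.9998,2.8037) = 46.9348°
θ_1 = β − ψ = 59.9983°
θ_3 = φ − θ_1 − θ_2 = -0.0009° (wrapped to (-180°,180°])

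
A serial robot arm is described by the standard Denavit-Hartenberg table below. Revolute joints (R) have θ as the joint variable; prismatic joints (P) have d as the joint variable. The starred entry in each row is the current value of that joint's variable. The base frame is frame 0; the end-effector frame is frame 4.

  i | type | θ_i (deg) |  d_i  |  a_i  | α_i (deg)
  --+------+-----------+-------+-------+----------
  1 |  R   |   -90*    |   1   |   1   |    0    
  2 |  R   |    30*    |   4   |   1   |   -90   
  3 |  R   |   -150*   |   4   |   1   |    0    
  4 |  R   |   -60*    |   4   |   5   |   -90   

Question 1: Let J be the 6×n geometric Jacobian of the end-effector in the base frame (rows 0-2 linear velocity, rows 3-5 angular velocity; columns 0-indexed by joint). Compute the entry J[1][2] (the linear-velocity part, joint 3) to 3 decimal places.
axis z_2 = (0.8660,0.5000,0.0000); lever o_n−o_2 = (4.3301,8.5000,-2.0000)
cross product → J_v[:, 2] = (-1.0000,1.7321,5.1962)
J_ω[:, 2] = z_2
entry J[1][2] = 1.7321

1.732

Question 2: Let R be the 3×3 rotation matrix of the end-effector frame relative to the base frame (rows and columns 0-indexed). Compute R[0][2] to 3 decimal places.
-0.250

End-effector z-axis (col 2 of R) = (-0.2500,0.4330,0.8660)
R[0][2] = -0.2500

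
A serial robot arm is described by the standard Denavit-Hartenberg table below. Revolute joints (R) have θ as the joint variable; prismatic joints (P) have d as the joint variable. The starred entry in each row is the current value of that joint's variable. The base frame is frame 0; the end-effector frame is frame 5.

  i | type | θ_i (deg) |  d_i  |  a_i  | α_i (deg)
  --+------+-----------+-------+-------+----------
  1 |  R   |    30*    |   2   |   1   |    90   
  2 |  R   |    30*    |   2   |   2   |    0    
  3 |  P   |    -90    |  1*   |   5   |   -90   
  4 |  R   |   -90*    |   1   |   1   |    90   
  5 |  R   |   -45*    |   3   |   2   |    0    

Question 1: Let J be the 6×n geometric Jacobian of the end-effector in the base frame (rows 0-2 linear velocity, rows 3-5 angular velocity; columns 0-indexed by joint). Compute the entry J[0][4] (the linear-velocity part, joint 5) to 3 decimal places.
1.768

axis z_4 = (-0.4330,-0.2500,0.8660); lever o_n−o_4 = (-1.6526,-2.5871,1.8910)
cross product → J_v[:, 4] = (1.7678,-0.6124,0.7071)
J_ω[:, 4] = z_4
entry J[0][4] = 1.7678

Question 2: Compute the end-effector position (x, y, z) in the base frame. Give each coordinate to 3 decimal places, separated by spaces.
5.628 -3.002 1.061

after link 1: o_1 = (0.8660, 0.5000, 2.0000)
after link 2: o_2 = (3.3660, -0.3660, 3.0000)
after link 3: o_3 = (6.0311, 0.0179, -1.3301)
after link 4: o_4 = (7.2811, -0.4151, -0.8301)
after link 5: o_5 = (5.6285, -3.0022, 1.0608)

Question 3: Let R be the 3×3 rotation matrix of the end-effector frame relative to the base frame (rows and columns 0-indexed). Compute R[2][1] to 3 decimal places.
0.354

End-effector y-axis (col 1 of R) = (0.8839,-0.3062,0.3536)
R[2][1] = 0.3536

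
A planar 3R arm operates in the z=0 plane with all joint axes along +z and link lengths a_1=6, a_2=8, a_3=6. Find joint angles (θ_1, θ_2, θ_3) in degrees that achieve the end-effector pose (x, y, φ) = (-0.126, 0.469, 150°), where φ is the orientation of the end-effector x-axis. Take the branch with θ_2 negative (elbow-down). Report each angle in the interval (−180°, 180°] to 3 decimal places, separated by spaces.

60.005 -135.005 -135.000

wrist centre = target − a_3·(cos φ, sin φ) = (5.0702, -2.5310)
cos θ_2 = (32.1124−6²−8²)/(2·6·8) = -0.7072; θ_2 = -135.0045° (elbow-down)
β = atan2(-2.5310,5.0702) = -26.5282°; ψ = atan2(-5.6564,0.3427) = -86.5329°
θ_1 = β − ψ = 60.0047°
θ_3 = φ − θ_1 − θ_2 = -135.0002° (wrapped to (-180°,180°])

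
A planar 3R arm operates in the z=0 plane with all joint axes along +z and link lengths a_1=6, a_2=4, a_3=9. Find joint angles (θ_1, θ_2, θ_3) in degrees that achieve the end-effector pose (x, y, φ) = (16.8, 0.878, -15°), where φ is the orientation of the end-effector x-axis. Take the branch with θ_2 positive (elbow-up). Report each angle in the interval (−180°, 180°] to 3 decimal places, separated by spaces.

-1.825 59.993 -73.168

wrist centre = target − a_3·(cos φ, sin φ) = (8.1067, 3.2074)
cos θ_2 = (76.0053−6²−4²)/(2·6·4) = 0.5001; θ_2 = 59.9927° (elbow-up)
β = atan2(3.2074,8.1067) = 21.5860°; ψ = atan2(3.4638,8.0004) = 23.4105°
θ_1 = β − ψ = -1.8245°
θ_3 = φ − θ_1 − θ_2 = -73.1682° (wrapped to (-180°,180°])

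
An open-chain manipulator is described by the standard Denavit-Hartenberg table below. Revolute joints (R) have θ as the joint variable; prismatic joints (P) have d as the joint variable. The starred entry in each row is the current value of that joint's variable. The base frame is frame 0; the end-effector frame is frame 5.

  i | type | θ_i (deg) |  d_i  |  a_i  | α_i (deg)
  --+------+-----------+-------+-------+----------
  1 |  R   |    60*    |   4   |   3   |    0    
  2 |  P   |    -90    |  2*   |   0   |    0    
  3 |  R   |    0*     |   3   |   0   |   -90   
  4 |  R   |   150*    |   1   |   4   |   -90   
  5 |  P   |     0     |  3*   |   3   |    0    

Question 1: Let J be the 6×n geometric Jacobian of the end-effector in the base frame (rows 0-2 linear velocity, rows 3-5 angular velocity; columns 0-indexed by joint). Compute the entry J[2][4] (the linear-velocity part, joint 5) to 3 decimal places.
0.866

prismatic axis z_4 = (-0.4330,0.2500,0.8660)
J_v[:, 4] = z_4; J_ω[:, 4] = (0,0,0)
entry J[2][4] = 0.8660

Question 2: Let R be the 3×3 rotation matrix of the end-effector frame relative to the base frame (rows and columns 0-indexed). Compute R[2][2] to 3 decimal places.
0.866

End-effector z-axis (col 2 of R) = (-0.4330,0.2500,0.8660)
R[2][2] = 0.8660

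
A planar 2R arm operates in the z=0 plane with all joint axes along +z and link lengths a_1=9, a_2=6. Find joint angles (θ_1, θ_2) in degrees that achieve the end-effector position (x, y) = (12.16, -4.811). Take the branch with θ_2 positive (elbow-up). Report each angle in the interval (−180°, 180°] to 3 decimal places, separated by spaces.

cos θ_2 = (171.0113−9²−6²)/(2·9·6) = 0.5001; θ_2 = 59.9931° (elbow-up)
β = atan2(-4.8110,12.1600) = -21.5858°; ψ = atan2(5.1958,12.0006) = 23.4107°
θ_1 = β − ψ = -44.9965°

-44.996 59.993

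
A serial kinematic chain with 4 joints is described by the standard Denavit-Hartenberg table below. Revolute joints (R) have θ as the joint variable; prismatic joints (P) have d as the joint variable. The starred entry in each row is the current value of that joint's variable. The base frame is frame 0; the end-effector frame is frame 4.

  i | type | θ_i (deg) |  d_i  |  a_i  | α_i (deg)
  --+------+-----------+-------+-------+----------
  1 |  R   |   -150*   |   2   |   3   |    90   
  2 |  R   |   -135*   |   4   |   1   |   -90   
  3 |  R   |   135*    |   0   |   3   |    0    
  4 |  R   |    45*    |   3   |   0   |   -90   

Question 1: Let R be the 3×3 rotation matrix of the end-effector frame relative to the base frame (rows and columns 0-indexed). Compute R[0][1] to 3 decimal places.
0.612

End-effector y-axis (col 1 of R) = (0.6124,0.3536,0.7071)
R[0][1] = 0.6124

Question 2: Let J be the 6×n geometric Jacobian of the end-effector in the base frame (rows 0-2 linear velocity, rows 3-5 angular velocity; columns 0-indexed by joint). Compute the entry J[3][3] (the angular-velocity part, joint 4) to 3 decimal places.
-0.612

axis z_3 = (-0.6124,-0.3536,-0.7071); lever o_n−o_3 = (-1.8371,-1.0607,-2.1213)
cross product → J_v[:, 3] = (0.0000,0.0000,0.0000)
J_ω[:, 3] = z_3
entry J[3][3] = -0.6124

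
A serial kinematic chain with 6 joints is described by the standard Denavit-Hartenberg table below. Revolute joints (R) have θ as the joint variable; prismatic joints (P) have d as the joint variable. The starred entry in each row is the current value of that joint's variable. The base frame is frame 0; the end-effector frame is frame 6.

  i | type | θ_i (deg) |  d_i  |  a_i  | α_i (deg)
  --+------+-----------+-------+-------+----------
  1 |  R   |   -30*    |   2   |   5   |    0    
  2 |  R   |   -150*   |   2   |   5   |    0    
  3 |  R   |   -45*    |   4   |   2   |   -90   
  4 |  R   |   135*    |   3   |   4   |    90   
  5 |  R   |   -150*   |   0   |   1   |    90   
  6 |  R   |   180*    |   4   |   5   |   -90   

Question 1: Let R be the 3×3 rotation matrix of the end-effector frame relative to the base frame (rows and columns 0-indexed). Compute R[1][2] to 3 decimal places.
-0.500

End-effector z-axis (col 2 of R) = (0.5000,-0.5000,0.7071)
R[1][2] = -0.5000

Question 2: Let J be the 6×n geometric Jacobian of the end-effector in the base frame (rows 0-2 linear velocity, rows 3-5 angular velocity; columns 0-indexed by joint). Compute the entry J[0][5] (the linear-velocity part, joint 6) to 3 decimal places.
axis z_5 = (-0.8624,-0.3624,0.3536); lever o_n−o_5 = (-3.0522,-5.3823,-1.6476)
cross product → J_v[:, 5] = (2.5000,-2.5000,3.5355)
J_ω[:, 5] = z_5
entry J[0][5] = 2.5000

2.500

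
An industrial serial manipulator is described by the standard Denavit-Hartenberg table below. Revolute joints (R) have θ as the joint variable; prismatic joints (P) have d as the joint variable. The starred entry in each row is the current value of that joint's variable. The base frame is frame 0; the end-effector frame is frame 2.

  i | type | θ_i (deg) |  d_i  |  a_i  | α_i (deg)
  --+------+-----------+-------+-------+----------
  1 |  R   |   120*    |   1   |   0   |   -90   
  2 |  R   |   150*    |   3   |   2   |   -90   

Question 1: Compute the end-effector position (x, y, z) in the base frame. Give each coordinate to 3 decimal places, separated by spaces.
after link 1: o_1 = (0.0000, 0.0000, 1.0000)
after link 2: o_2 = (-1.7321, -3.0000, 0.0000)

-1.732 -3.000 0.000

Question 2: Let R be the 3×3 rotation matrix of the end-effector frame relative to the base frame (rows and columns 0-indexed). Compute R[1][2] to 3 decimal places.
-0.433

End-effector z-axis (col 2 of R) = (0.2500,-0.4330,0.8660)
R[1][2] = -0.4330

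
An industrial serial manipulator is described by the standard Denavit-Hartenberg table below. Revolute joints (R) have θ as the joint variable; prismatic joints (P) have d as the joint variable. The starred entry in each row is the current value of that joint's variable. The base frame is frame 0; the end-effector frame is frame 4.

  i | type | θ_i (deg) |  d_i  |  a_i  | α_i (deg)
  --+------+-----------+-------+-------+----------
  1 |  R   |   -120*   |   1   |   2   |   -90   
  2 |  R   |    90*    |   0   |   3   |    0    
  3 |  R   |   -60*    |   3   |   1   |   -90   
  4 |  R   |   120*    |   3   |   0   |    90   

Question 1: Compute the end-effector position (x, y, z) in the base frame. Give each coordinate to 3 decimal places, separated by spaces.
1.915 -2.683 -5.098

after link 1: o_1 = (-1.0000, -1.7321, 1.0000)
after link 2: o_2 = (-1.0000, -1.7321, -2.0000)
after link 3: o_3 = (1.1651, -3.9821, -2.5000)
after link 4: o_4 = (1.9151, -2.6830, -5.0981)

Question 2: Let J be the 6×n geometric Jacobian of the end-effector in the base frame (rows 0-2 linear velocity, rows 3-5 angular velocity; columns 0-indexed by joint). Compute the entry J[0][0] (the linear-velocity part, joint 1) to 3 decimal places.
2.683

axis z_0 = ẑ; lever o_n−o_0 = (1.9151,-2.6830,-5.0981)
cross product → J_v[:, 0] = (2.6830,1.9151,-0.0000)
J_ω[:, 0] = z_0
entry J[0][0] = 2.6830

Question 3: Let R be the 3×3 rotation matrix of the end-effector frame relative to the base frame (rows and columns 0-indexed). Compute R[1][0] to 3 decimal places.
0.808

End-effector x-axis (col 0 of R) = (-0.5335,0.8080,0.2500)
R[1][0] = 0.8080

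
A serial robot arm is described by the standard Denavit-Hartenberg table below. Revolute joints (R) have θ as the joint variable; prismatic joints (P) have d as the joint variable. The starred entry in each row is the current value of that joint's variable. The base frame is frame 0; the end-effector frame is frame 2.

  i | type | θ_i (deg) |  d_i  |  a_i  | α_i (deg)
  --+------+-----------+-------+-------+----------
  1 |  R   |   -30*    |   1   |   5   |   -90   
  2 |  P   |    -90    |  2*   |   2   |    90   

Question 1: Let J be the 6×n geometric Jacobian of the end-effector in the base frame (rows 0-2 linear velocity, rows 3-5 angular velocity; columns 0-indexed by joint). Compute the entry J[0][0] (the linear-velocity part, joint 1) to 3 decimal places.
axis z_0 = ẑ; lever o_n−o_0 = (5.3301,-0.7679,3.0000)
cross product → J_v[:, 0] = (0.7679,5.3301,-0.0000)
J_ω[:, 0] = z_0
entry J[0][0] = 0.7679

0.768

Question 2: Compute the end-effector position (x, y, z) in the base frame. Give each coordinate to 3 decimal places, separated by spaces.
5.330 -0.768 3.000

after link 1: o_1 = (4.3301, -2.5000, 1.0000)
after link 2: o_2 = (5.3301, -0.7679, 3.0000)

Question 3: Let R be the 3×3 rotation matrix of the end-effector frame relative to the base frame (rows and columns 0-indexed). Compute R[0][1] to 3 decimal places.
0.500

End-effector y-axis (col 1 of R) = (0.5000,0.8660,0.0000)
R[0][1] = 0.5000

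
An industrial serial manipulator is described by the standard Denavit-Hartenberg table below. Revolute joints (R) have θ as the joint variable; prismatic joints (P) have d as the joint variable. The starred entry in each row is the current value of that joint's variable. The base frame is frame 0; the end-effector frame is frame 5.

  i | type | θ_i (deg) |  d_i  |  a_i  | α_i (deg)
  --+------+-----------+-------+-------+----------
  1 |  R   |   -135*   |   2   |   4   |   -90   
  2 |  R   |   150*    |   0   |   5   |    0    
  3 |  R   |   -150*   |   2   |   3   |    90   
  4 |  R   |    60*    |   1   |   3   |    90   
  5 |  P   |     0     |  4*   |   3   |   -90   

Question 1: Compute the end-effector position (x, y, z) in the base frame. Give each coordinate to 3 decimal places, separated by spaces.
-2.784 -10.133 0.500

after link 1: o_1 = (-2.8284, -2.8284, 2.0000)
after link 2: o_2 = (0.2334, 0.2334, -0.5000)
after link 3: o_3 = (-0.4737, -3.3021, -0.5000)
after link 4: o_4 = (0.3028, -6.1999, 0.5000)
after link 5: o_5 = (-2.7845, -10.1329, 0.5000)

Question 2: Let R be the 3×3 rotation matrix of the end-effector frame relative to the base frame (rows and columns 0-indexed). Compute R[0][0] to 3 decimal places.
0.259

End-effector x-axis (col 0 of R) = (0.2588,-0.9659,0.0000)
R[0][0] = 0.2588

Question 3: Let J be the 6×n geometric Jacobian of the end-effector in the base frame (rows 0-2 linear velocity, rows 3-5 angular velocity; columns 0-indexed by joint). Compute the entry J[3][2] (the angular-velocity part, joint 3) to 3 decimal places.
axis z_2 = (0.7071,-0.7071,0.0000); lever o_n−o_2 = (-3.0179,-10.3664,1.0000)
cross product → J_v[:, 2] = (-0.7071,-0.7071,-9.4641)
J_ω[:, 2] = z_2
entry J[3][2] = 0.7071

0.707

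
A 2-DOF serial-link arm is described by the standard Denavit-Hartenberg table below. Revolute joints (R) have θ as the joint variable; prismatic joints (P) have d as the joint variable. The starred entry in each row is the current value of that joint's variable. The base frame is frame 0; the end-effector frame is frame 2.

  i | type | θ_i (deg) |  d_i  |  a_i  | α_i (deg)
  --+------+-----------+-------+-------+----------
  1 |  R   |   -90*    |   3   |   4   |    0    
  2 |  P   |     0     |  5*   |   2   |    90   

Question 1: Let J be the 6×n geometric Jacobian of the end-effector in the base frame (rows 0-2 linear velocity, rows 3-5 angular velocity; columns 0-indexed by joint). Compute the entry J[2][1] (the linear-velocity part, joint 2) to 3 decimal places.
prismatic axis z_1 = (0.0000,0.0000,1.0000)
J_v[:, 1] = z_1; J_ω[:, 1] = (0,0,0)
entry J[2][1] = 1.0000

1.000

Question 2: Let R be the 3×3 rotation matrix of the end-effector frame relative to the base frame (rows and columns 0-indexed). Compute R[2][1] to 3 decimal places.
End-effector y-axis (col 1 of R) = (0.0000,0.0000,1.0000)
R[2][1] = 1.0000

1.000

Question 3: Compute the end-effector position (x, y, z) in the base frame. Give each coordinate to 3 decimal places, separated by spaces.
after link 1: o_1 = (0.0000, -4.0000, 3.0000)
after link 2: o_2 = (0.0000, -6.0000, 8.0000)

0.000 -6.000 8.000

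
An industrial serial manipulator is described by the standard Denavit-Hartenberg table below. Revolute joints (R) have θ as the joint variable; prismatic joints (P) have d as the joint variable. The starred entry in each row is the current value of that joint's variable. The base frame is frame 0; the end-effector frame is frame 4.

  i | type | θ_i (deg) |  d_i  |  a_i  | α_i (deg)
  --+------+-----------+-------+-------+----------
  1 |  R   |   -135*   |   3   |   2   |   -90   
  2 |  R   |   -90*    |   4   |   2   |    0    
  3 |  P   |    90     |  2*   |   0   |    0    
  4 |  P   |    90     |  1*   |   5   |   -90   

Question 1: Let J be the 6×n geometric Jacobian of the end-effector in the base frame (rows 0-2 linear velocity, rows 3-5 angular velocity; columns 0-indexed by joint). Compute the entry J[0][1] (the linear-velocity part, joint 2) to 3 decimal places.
2.121

axis z_1 = (0.7071,-0.7071,0.0000); lever o_n−o_1 = (4.9497,-4.9497,-3.0000)
cross product → J_v[:, 1] = (2.1213,2.1213,-0.0000)
J_ω[:, 1] = z_1
entry J[0][1] = 2.1213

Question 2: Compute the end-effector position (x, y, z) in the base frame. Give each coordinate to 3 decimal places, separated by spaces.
after link 1: o_1 = (-1.4142, -1.4142, 3.0000)
after link 2: o_2 = (1.4142, -4.2426, 5.0000)
after link 3: o_3 = (2.8284, -5.6569, 5.0000)
after link 4: o_4 = (3.5355, -6.3640, 0.0000)

3.536 -6.364 0.000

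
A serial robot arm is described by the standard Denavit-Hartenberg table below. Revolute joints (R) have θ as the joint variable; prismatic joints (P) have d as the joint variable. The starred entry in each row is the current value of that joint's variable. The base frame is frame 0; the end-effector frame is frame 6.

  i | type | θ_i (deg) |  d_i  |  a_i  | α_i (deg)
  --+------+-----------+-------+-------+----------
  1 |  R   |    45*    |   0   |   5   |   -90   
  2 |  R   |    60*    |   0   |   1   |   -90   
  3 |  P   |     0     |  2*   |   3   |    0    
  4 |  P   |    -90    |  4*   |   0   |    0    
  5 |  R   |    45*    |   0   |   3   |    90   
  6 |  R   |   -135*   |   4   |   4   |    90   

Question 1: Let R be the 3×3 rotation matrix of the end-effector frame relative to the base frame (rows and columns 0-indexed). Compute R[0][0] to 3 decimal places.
End-effector x-axis (col 0 of R) = (0.6098,-0.0973,0.7866)
R[0][0] = 0.6098

0.610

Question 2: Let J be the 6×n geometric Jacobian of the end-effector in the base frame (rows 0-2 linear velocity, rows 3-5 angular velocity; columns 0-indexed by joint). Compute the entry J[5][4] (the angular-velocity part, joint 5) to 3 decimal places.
-0.500

axis z_4 = (-0.6124,-0.6124,-0.5000); lever o_n−o_4 = (-1.3108,2.8607,3.7586)
cross product → J_v[:, 4] = (-0.8713,2.9571,-2.5546)
J_ω[:, 4] = z_4
entry J[5][4] = -0.5000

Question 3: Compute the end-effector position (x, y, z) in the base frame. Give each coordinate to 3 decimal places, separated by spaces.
-0.035 4.136 -2.705

after link 1: o_1 = (3.5355, 3.5355, 0.0000)
after link 2: o_2 = (3.8891, 3.8891, -0.8660)
after link 3: o_3 = (3.7250, 3.7250, -4.4641)
after link 4: o_4 = (1.2755, 1.2755, -6.4641)
after link 5: o_5 = (0.5255, 3.5255, -8.3012)
after link 6: o_6 = (-0.0353, 4.1362, -2.7055)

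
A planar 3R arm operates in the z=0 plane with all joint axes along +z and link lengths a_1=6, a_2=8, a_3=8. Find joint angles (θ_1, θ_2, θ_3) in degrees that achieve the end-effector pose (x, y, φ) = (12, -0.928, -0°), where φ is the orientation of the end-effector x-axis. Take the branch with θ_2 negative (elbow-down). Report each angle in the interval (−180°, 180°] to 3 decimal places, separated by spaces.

90.003 -150.000 59.997

wrist centre = target − a_3·(cos φ, sin φ) = (4.0000, -0.9280)
cos θ_2 = (16.8612−6²−8²)/(2·6·8) = -0.8660; θ_2 = -150.0005° (elbow-down)
β = atan2(-0.9280,4.0000) = -13.0616°; ψ = atan2(-3.9999,-0.9282) = -103.0649°
θ_1 = β − ψ = 90.0034°
θ_3 = φ − θ_1 − θ_2 = 59.9971° (wrapped to (-180°,180°])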